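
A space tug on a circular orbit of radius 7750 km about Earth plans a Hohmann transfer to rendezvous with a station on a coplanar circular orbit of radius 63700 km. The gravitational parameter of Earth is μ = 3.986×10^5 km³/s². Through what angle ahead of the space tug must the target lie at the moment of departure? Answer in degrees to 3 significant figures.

Transfer-ellipse semi-major axis a_t = (r₁ + r₂)/2 = (7750 + 63700)/2 = 35725 km.
The half-period of the transfer ellipse is t = π√(a_t³/μ) = 33600 s.
The target's mean motion on its circular orbit is ω₂ = √(μ/r₂³) = 3.927×10^-5 rad/s.
Angle swept by the target during transfer: ω₂·t = 1.3195 rad = 75.60°.
Arrival is 180° from departure on the ellipse, so φ = 180° − 75.60° = 104°.

φ = 104°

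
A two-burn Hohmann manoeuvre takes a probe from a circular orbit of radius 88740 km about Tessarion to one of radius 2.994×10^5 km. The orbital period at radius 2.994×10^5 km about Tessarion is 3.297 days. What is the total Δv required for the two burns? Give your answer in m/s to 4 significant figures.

Δv = 5075 m/s

From Kepler's third law T² = 4π²r³/μ at r = 2.994×10^5 km, T = 3.297 days = 3.297 × 86400 s = 2.848608×10^5 s: μ = 4π²r³/T² = 1.30572×10^7 km³/s².
Transfer-ellipse semi-major axis a_t = (r₁ + r₂)/2 = (88740 + 2.994×10^5)/2 = 1.9407×10^5 km.
Circular speed at r₁: v₁ = √(μ/r₁) = √(1.30572×10^7/88740) = 12.1301 km/s.
Transfer-orbit speed at r₁ (vis-viva): v_p = √[μ(2/r₁ − 1/a_t)] = 15.0665 km/s.
First burn Δv₁ = |v_p − v₁| = 2.9364 km/s.
At r₂, v₂ = √(μ/r₂) = 6.6039 km/s.
Transfer-orbit speed at r₂: v_a = √[μ(2/r₂ − 1/a_t)] = 4.4656 km/s.
Second burn Δv₂ = |v₂ − v_a| = 2.1383 km/s.
Δv = Δv₁ + Δv₂ = 2.9364 + 2.1383 = 5.075 km/s.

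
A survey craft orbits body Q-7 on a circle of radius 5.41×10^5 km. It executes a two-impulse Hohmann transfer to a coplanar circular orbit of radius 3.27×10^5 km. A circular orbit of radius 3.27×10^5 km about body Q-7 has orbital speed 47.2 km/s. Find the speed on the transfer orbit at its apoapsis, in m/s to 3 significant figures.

From the circular-orbit relation v² = μ/r at r = 3.27×10^5 km: μ = v²r = (47.2)² × 3.27×10^5 = 7.28504×10^8 km³/s².
Transfer-ellipse semi-major axis a_t = (r₁ + r₂)/2 = (5.410×10^5 + 3.270×10^5)/2 = 4.340×10^5 km.
The apoapsis of the transfer ellipse is at r = 5.410×10^5 km.
Applying v² = μ(2/r − 1/a_t): v = 31.85 km/s.

v = 31900 m/s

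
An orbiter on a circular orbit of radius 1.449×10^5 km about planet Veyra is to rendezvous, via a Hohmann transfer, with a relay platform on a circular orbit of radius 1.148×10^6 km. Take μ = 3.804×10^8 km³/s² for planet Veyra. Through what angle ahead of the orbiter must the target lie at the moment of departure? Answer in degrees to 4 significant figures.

Semi-major axis of the transfer orbit: a_t = (1.449×10^5 + 1.148×10^6)/2 = 6.4645×10^5 km.
Transfer time t = π√(a_t³/μ) = 83720.5 s.
Target angular speed ω₂ = √(μ/r₂³) = 1.58565×10^-5 rad/s.
Angle swept by the target during transfer: ω₂·t = 1.3275 rad = 76.06°.
Arrival is 180° from departure on the ellipse, so φ = 180° − 76.06° = 103.9°.

φ = 103.9°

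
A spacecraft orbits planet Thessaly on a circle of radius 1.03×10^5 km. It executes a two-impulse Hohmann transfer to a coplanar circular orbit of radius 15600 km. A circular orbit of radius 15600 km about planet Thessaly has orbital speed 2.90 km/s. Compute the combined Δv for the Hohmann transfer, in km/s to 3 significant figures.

Δv = 1.47 km/s

From the circular-orbit relation v² = μ/r at r = 15600 km: μ = v²r = (2.90)² × 15600 = 1.31196×10^5 km³/s².
Transfer-ellipse semi-major axis a_t = (r₁ + r₂)/2 = (1.030×10^5 + 15600)/2 = 59300 km.
At r₁ the circular-orbit speed is v₁ = √(μ/r₁) = 1.1286 km/s.
Transfer-orbit speed at r₁ (v² = μ(2/r − 1/a)): v_a = √[μ(2/r₁ − 1/a_t)] = 0.57886 km/s.
First burn Δv₁ = |v_a − v₁| = 0.5497 km/s.
At r₂, v₂ = √(μ/r₂) = 2.900 km/s.
Transfer-orbit speed at r₂: v_p = √[μ(2/r₂ − 1/a_t)] = 3.822 km/s.
Second burn Δv₂ = |v₂ − v_p| = 0.9220 km/s.
Total Δv = Δv₁ + Δv₂ = 1.472 km/s.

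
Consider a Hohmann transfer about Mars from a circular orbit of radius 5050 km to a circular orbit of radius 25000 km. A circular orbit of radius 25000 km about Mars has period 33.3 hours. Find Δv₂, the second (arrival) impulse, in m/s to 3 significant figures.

From Kepler's third law T² = 4π²r³/μ at r = 25000 km, T = 33.3 hours = 33.3 × 3600 s = 1.1988×10^5 s: μ = 4π²r³/T² = 42922.6 km³/s².
Transfer-ellipse semi-major axis a_t = (r₁ + r₂)/2 = (5050 + 25000)/2 = 15025 km.
Circular speed at r = 25000 km: v_c = √(μ/r) = 1.31031 km/s.
Transfer-orbit speed at the same r (vis-viva, a = a_t): v_t = √[μ(2/r − 1/a_t)] = 0.759647 km/s.
Δv₂ = |v_t − v_c| = |0.759647 − 1.31031| = 0.5507 km/s.

Δv₂ = 551 m/s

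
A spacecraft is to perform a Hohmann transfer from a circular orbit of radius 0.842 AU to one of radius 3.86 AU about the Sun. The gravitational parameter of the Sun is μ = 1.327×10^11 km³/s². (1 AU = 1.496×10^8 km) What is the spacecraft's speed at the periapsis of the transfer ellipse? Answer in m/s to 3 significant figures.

In km: r₁ = 0.842 × 1.496×10^8 = 1.259632×10^8 km; r₂ = 3.86 × 1.496×10^8 = 5.77456×10^8 km.
The Hohmann ellipse has a_t = (r₁ + r₂)/2 = 3.517096×10^8 km.
The periapsis of the transfer ellipse is at r = 1.259632×10^8 km.
Applying v² = μ(2/r − 1/a_t): v = 41.59 km/s.

v = 41600 m/s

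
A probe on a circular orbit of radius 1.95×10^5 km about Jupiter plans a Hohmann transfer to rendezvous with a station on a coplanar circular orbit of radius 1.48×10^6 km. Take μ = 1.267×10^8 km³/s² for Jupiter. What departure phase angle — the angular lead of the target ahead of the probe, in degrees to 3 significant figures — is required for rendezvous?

φ = 103°

Transfer-ellipse semi-major axis a_t = (r₁ + r₂)/2 = (1.950×10^5 + 1.480×10^6)/2 = 8.375×10^5 km.
Transfer time t = π√(a_t³/μ) = 2.139×10^5 s.
Target angular speed ω₂ = √(μ/r₂³) = 6.252×10^-6 rad/s.
Angle swept by the target during transfer: ω₂·t = 1.3373 rad = 76.62°.
The probe traverses 180° on the transfer ellipse, so the target must lead by 180° − 76.62° = 103°.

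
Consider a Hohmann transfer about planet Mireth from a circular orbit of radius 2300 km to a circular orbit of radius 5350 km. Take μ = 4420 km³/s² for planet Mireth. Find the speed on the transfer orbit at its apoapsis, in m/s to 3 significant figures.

Transfer-ellipse semi-major axis a_t = (r₁ + r₂)/2 = (2300 + 5350)/2 = 3825 km.
At apoapsis, r = 5350 km.
Vis-viva: v = √[μ(2/r − 1/a_t)] = √[4420 × (2/5350 − 1/3825)] = 0.7048 km/s.

v = 705 m/s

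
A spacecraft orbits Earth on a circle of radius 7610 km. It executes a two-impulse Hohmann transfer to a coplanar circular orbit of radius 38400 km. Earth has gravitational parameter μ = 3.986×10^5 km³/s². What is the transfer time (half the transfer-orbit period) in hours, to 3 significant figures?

t = 4.82 hours

The Hohmann ellipse has a_t = (r₁ + r₂)/2 = 23005 km.
By Kepler's third law the transfer-orbit period is T = 2π√(a_t³/μ), so t = T/2 = 17360 s.
Converting: 17360 s ÷ 3600 s/hour = 4.82 hours.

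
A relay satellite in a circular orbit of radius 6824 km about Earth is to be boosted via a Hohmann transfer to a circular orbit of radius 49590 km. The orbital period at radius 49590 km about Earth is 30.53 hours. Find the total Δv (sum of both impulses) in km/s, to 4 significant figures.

Δv = 3.931 km/s

From Kepler's third law T² = 4π²r³/μ at r = 49590 km, T = 30.53 hours = 30.53 × 3600 s = 1.09908×10^5 s: μ = 4π²r³/T² = 3.98551×10^5 km³/s².
The Hohmann ellipse has a_t = (r₁ + r₂)/2 = 28207 km.
Circular speed at r₁: v₁ = √(μ/r₁) = √(3.98551×10^5/6824) = 7.64227 km/s.
Transfer-orbit speed at r₁ (v² = μ(2/r − 1/a)): v_p = √[μ(2/r₁ − 1/a_t)] = 10.1331 km/s.
First burn Δv₁ = |v_p − v₁| = 2.4908 km/s.
Circular speed at r₂: v₂ = √(μ/r₂) = 2.83495 km/s.
Transfer-orbit speed at r₂: v_a = √[μ(2/r₂ − 1/a_t)] = 1.39439 km/s.
Second burn Δv₂ = |v₂ − v_a| = 1.4406 km/s.
Total Δv = Δv₁ + Δv₂ = 3.931 km/s.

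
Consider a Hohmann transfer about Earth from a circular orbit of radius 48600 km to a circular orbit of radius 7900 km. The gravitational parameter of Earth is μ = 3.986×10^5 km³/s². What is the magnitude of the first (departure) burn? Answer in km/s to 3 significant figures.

Semi-major axis of the transfer orbit: a_t = (48600 + 7900)/2 = 28250 km.
On the circular orbit at r = 48600 km, v_c = √(μ/r) = 2.86385 km/s.
Transfer-orbit speed at the same r (vis-viva, a = a_t): v_t = √[μ(2/r − 1/a_t)] = 1.51445 km/s.
Δv₁ = |v_t − v_c| = |1.51445 − 2.86385| = 1.349 km/s.

Δv₁ = 1.35 km/s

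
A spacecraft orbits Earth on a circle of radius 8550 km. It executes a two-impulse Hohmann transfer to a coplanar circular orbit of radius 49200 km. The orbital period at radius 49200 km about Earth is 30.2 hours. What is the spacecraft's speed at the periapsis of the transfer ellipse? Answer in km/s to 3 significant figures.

v = 8.90 km/s

From Kepler's third law T² = 4π²r³/μ at r = 49200 km, T = 30.2 hours = 30.2 × 3600 s = 1.0872×10^5 s: μ = 4π²r³/T² = 3.97774×10^5 km³/s².
Semi-major axis of the transfer orbit: a_t = (8550 + 49200)/2 = 28875 km.
The periapsis of the transfer ellipse is at r = 8550 km.
From the vis-viva equation, v = √[μ(2/r − 1/a_t)] = 8.903 km/s.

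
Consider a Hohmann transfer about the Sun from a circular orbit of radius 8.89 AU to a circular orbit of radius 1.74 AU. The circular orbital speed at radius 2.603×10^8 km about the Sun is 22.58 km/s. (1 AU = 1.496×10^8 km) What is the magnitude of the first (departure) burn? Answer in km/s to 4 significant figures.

From the circular-orbit relation v² = μ/r at r = 2.603×10^8 km: μ = v²r = (22.58)² × 2.603×10^8 = 1.32716×10^11 km³/s².
In km: r₁ = 8.89 × 1.496×10^8 = 1.329944×10^9 km; r₂ = 1.74 × 1.496×10^8 = 2.60304×10^8 km.
The Hohmann ellipse has a_t = (r₁ + r₂)/2 = 7.95124×10^8 km.
On the circular orbit at r = 1.329944×10^9 km, v_c = √(μ/r) = 9.990 km/s.
Transfer-orbit speed at the same r (vis-viva, a = a_t): v_t = √[μ(2/r − 1/a_t)] = 5.716 km/s.
Δv₁ = |v_t − v_c| = |5.716 − 9.990| = 4.274 km/s.

Δv₁ = 4.274 km/s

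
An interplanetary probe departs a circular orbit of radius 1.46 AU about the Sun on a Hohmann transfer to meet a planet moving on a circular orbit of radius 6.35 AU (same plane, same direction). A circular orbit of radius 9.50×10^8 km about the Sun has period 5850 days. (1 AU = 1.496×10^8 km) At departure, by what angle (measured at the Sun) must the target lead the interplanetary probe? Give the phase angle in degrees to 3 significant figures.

φ = 93.2°

From Kepler's third law T² = 4π²r³/μ at r = 9.50×10^8 km, T = 5850 days = 5850 × 86400 s = 5.0544×10^8 s: μ = 4π²r³/T² = 1.32493×10^11 km³/s².
In km: r₁ = 1.46 × 1.496×10^8 = 2.18416×10^8 km; r₂ = 6.35 × 1.496×10^8 = 9.4996×10^8 km.
Transfer-ellipse semi-major axis a_t = (r₁ + r₂)/2 = (2.18416×10^8 + 9.4996×10^8)/2 = 5.84188×10^8 km.
Transfer time t = π√(a_t³/μ) = 1.219×10^8 s.
The target's mean motion on its circular orbit is ω₂ = √(μ/r₂³) = 1.243×10^-8 rad/s.
Angle swept by the target during transfer: ω₂·t = 1.515 rad = 86.80°.
Arrival is 180° from departure on the ellipse, so φ = 180° − 86.80° = 93.2°.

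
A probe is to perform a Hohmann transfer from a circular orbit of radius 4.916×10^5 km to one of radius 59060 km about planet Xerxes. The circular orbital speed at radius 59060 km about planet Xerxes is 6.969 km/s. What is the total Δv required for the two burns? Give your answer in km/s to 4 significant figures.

From the circular-orbit relation v² = μ/r at r = 59060 km: μ = v²r = (6.969)² × 59060 = 2.86836×10^6 km³/s².
The Hohmann ellipse has a_t = (r₁ + r₂)/2 = 2.7533×10^5 km.
At r₁ the circular-orbit speed is v₁ = √(μ/r₁) = 2.416 km/s.
Transfer-orbit speed at r₁ (v² = μ(2/r − 1/a)): v_a = √[μ(2/r₁ − 1/a_t)] = 1.119 km/s.
First burn Δv₁ = |v_a − v₁| = 1.297 km/s.
Circular speed at r₂: v₂ = √(μ/r₂) = 6.969 km/s.
Transfer-orbit speed at r₂: v_p = √[μ(2/r₂ − 1/a_t)] = 9.312 km/s.
Second burn Δv₂ = |v₂ − v_p| = 2.343 km/s.
Δv = Δv₁ + Δv₂ = 1.297 + 2.343 = 3.640 km/s.

Δv = 3.640 km/s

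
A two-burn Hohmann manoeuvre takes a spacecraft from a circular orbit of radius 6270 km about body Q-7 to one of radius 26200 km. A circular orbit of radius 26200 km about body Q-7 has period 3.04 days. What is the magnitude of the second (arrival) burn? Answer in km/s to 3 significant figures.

Δv₂ = 0.237 km/s

From Kepler's third law T² = 4π²r³/μ at r = 26200 km, T = 3.04 days = 3.04 × 86400 s = 2.62656×10^5 s: μ = 4π²r³/T² = 10291.7 km³/s².
Semi-major axis of the transfer orbit: a_t = (6270 + 26200)/2 = 16235 km.
Circular speed at r = 26200 km: v_c = √(μ/r) = 0.62675 km/s.
Vis-viva on the transfer ellipse at r = 26200 km gives v_t = √[μ(2/r − 1/a_t)] = 0.38949 km/s.
Δv₂ = |v_t − v_c| = |0.38949 − 0.62675| = 0.2373 km/s.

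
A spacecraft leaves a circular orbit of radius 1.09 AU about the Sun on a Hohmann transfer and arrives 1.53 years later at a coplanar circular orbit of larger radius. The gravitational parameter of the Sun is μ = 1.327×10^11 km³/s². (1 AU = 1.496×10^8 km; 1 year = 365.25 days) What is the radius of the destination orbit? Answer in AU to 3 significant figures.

In km: r₁ = 1.09 × 1.496×10^8 = 1.63064×10^8 km.
Transfer time t = 1.53 years × 365.25 × 86400 s = 4.8283128×10^7 s, and t = π√(a_t³/μ).
So a_t = (μ t²/π²)^(1/3) = (1.327×10^11 × (4.8283128×10^7)² / π²)^(1/3) = 3.1530×10^8 km.
Since a_t = (r₁ + r₂)/2, r₂ = 2a_t − r₁ = 2×3.1530×10^8 − 1.63064×10^8 = 4.67536×10^8 km.
In AU: r₂ = 4.67536×10^8 / 1.496×10^8 = 3.13 AU.

r₂ = 3.13 AU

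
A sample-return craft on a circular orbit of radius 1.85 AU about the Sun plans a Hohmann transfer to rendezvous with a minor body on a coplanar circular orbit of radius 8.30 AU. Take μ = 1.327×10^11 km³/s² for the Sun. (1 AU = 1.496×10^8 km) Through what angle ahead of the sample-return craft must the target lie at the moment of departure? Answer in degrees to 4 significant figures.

In km: r₁ = 1.85 × 1.496×10^8 = 2.7676×10^8 km; r₂ = 8.30 × 1.496×10^8 = 1.24168×10^9 km.
Transfer-ellipse semi-major axis a_t = (r₁ + r₂)/2 = (2.7676×10^8 + 1.24168×10^9)/2 = 7.5922×10^8 km.
Transfer time t = π√(a_t³/μ) = 1.804×10^8 s.
The target's mean motion on its circular orbit is ω₂ = √(μ/r₂³) = 8.326×10^-9 rad/s.
Angle swept by the target during transfer: ω₂·t = 1.502 rad = 86.06°.
Arrival is 180° from departure on the ellipse, so φ = 180° − 86.06° = 93.94°.

φ = 93.94°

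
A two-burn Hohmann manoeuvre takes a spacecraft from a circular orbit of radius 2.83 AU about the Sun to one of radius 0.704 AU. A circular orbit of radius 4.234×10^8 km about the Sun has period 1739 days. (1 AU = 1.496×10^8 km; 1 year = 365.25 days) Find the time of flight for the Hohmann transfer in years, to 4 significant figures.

t = 1.174 years

From Kepler's third law T² = 4π²r³/μ at r = 4.234×10^8 km, T = 1739 days = 1739 × 86400 s = 1.502496×10^8 s: μ = 4π²r³/T² = 1.32735×10^11 km³/s².
In km: r₁ = 2.83 × 1.496×10^8 = 4.23368×10^8 km; r₂ = 0.704 × 1.496×10^8 = 1.053184×10^8 km.
Transfer-ellipse semi-major axis a_t = (r₁ + r₂)/2 = (4.23368×10^8 + 1.053184×10^8)/2 = 2.643432×10^8 km.
By Kepler's third law the transfer-orbit period is T = 2π√(a_t³/μ), so t = T/2 = 3.706×10^7 s.
Converting: 3.706×10^7 s ÷ 3.15576×10^7 s/year (365.25 × 86400) = 1.174 years.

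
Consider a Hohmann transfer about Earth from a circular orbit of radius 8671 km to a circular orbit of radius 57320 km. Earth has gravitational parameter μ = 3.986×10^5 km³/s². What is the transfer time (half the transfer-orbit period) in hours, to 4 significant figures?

Semi-major axis of the transfer orbit: a_t = (8671 + 57320)/2 = 32995.5 km.
By Kepler's third law the transfer-orbit period is T = 2π√(a_t³/μ), so t = T/2 = 29824 s.
Converting: 29824 s ÷ 3600 s/hour = 8.284 hours.

t = 8.284 hours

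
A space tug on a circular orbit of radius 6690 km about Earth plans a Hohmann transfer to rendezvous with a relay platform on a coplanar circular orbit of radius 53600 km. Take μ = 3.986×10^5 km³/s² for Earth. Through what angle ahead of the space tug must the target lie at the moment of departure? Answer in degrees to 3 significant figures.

The Hohmann ellipse has a_t = (r₁ + r₂)/2 = 30145 km.
Transfer time t = π√(a_t³/μ) = 26040 s.
The target's mean motion on its circular orbit is ω₂ = √(μ/r₂³) = 5.088×10^-5 rad/s.
Angle swept by the target during transfer: ω₂·t = 1.325 rad = 75.92°.
The space tug traverses 180° on the transfer ellipse, so the target must lead by 180° − 75.92° = 104°.

φ = 104°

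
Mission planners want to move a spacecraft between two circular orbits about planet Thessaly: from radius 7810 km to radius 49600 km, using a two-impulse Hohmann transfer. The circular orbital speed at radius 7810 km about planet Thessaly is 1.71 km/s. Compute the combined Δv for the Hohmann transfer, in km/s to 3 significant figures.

Δv = 0.862 km/s

From the circular-orbit relation v² = μ/r at r = 7810 km: μ = v²r = (1.71)² × 7810 = 22837.2 km³/s².
The Hohmann ellipse has a_t = (r₁ + r₂)/2 = 28705 km.
Circular speed at r₁: v₁ = √(μ/r₁) = √(22837.2/7810) = 1.7100 km/s.
On the transfer ellipse at r₁, v² = μ(2/r − 1/a) gives v_p = √[μ(2/r₁ − 1/a_t)] = 2.2478 km/s.
First burn Δv₁ = |v_p − v₁| = 0.5378 km/s.
Circular speed at r₂: v₂ = √(μ/r₂) = 0.6785 km/s.
Transfer-orbit speed at r₂: v_a = √[μ(2/r₂ − 1/a_t)] = 0.3539 km/s.
Second burn Δv₂ = |v₂ − v_a| = 0.3246 km/s.
Δv = Δv₁ + Δv₂ = 0.5378 + 0.3246 = 0.8624 km/s.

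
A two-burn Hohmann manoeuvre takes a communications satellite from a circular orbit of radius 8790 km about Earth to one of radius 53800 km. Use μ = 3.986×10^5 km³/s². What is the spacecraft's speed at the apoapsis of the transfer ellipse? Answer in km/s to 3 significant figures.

Transfer-ellipse semi-major axis a_t = (r₁ + r₂)/2 = (8790 + 53800)/2 = 31295 km.
At apoapsis, r = 53800 km.
From the vis-viva equation, v = √[μ(2/r − 1/a_t)] = 1.443 km/s.

v = 1.44 km/s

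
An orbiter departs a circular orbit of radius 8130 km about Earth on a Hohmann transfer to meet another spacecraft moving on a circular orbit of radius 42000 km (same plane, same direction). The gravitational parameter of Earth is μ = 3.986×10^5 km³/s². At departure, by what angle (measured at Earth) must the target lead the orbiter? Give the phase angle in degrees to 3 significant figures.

The Hohmann ellipse has a_t = (r₁ + r₂)/2 = 25065 km.
The half-period of the transfer ellipse is t = π√(a_t³/μ) = 19746.2 s.
Target angular speed ω₂ = √(μ/r₂³) = 7.33491×10^-5 rad/s.
Angle swept by the target during transfer: ω₂·t = 1.4484 rad = 82.99°.
The orbiter traverses 180° on the transfer ellipse, so the target must lead by 180° − 82.99° = 97.0°.

φ = 97.0°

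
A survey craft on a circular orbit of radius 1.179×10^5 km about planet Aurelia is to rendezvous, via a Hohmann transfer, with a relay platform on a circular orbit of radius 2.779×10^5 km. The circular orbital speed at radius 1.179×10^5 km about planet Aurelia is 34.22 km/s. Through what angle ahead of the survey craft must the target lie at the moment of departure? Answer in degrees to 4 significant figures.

From the circular-orbit relation v² = μ/r at r = 1.179×10^5 km: μ = v²r = (34.22)² × 1.179×10^5 = 1.38062×10^8 km³/s².
Transfer-ellipse semi-major axis a_t = (r₁ + r₂)/2 = (1.179×10^5 + 2.779×10^5)/2 = 1.979×10^5 km.
The half-period of the transfer ellipse is t = π√(a_t³/μ) = 23540 s.
Target angular speed ω₂ = √(μ/r₂³) = 8.021×10^-5 rad/s.
Angle swept by the target during transfer: ω₂·t = 1.888 rad = 108.17°.
Arrival is 180° from departure on the ellipse, so φ = 180° − 108.17° = 71.83°.

φ = 71.83°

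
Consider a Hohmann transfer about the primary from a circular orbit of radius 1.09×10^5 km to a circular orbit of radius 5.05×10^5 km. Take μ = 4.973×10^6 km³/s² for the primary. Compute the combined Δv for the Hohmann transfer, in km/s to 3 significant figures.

Δv = 3.18 km/s

Transfer-ellipse semi-major axis a_t = (r₁ + r₂)/2 = (1.090×10^5 + 5.050×10^5)/2 = 3.070×10^5 km.
At r₁ the circular-orbit speed is v₁ = √(μ/r₁) = 6.7545 km/s.
On the transfer ellipse at r₁, vis-viva equation gives v_p = √[μ(2/r₁ − 1/a_t)] = 8.6631 km/s.
First burn Δv₁ = |v_p − v₁| = 1.909 km/s.
Circular speed at r₂: v₂ = √(μ/r₂) = 3.138 km/s.
Transfer-orbit speed at r₂: v_a = √[μ(2/r₂ − 1/a_t)] = 1.870 km/s.
Second burn Δv₂ = |v₂ − v_a| = 1.268 km/s.
Total Δv = Δv₁ + Δv₂ = 3.177 km/s.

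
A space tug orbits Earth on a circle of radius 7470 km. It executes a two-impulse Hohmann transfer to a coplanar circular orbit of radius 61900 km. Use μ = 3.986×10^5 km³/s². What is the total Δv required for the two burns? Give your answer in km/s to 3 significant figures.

Semi-major axis of the transfer orbit: a_t = (7470 + 61900)/2 = 34685 km.
At r₁ the circular-orbit speed is v₁ = √(μ/r₁) = 7.3048 km/s.
Transfer-orbit speed at r₁ (vis-viva): v_p = √[μ(2/r₁ − 1/a_t)] = 9.7585 km/s.
First burn Δv₁ = |v_p − v₁| = 2.454 km/s.
At r₂, v₂ = √(μ/r₂) = 2.538 km/s.
Transfer-orbit speed at r₂: v_a = √[μ(2/r₂ − 1/a_t)] = 1.178 km/s.
Second burn Δv₂ = |v₂ − v_a| = 1.360 km/s.
Δv = Δv₁ + Δv₂ = 2.454 + 1.360 = 3.814 km/s.

Δv = 3.81 km/s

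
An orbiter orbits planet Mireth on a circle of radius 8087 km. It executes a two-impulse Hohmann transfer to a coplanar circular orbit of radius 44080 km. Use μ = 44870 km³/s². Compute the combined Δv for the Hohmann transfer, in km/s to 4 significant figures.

Semi-major axis of the transfer orbit: a_t = (8087 + 44080)/2 = 26083.5 km.
At r₁ the circular-orbit speed is v₁ = √(μ/r₁) = 2.3555 km/s.
Transfer-orbit speed at r₁ (vis-viva): v_p = √[μ(2/r₁ − 1/a_t)] = 3.0621 km/s.
First burn Δv₁ = |v_p − v₁| = 0.7066 km/s.
Circular speed at r₂: v₂ = √(μ/r₂) = 1.0089 km/s.
Transfer-orbit speed at r₂: v_a = √[μ(2/r₂ − 1/a_t)] = 0.56178 km/s.
Second burn Δv₂ = |v₂ − v_a| = 0.4471 km/s.
Total Δv = Δv₁ + Δv₂ = 1.154 km/s.

Δv = 1.154 km/s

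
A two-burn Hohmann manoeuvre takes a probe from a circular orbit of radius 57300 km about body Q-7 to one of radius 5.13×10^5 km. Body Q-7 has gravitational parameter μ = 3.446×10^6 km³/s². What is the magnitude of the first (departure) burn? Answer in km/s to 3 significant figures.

The Hohmann ellipse has a_t = (r₁ + r₂)/2 = 2.8515×10^5 km.
Circular speed at r = 57300 km: v_c = √(μ/r) = 7.7550 km/s.
Transfer-orbit speed at the same r (vis-viva, a = a_t): v_t = √[μ(2/r − 1/a_t)] = 10.402 km/s.
Δv₁ = |v_t − v_c| = |10.402 − 7.7550| = 2.647 km/s.

Δv₁ = 2.65 km/s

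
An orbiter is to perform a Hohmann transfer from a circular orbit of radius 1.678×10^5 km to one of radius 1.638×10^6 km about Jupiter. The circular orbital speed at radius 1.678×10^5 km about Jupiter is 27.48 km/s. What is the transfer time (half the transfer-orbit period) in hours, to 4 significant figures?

t = 66.51 hours

From the circular-orbit relation v² = μ/r at r = 1.678×10^5 km: μ = v²r = (27.48)² × 1.678×10^5 = 1.26714×10^8 km³/s².
The Hohmann ellipse has a_t = (r₁ + r₂)/2 = 9.029×10^5 km.
By Kepler's third law the transfer-orbit period is T = 2π√(a_t³/μ), so t = T/2 = 2.3944×10^5 s.
Converting: 2.3944×10^5 s ÷ 3600 s/hour = 66.51 hours.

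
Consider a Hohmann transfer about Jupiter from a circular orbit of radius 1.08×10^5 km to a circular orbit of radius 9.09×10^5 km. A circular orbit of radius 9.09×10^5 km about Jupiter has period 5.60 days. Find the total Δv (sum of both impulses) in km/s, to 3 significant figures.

From Kepler's third law T² = 4π²r³/μ at r = 9.09×10^5 km, T = 5.60 days = 5.60 × 86400 s = 4.8384×10^5 s: μ = 4π²r³/T² = 1.26662×10^8 km³/s².
The Hohmann ellipse has a_t = (r₁ + r₂)/2 = 5.085×10^5 km.
At r₁ the circular-orbit speed is v₁ = √(μ/r₁) = 34.246173 km/s.
Transfer-orbit speed at r₁ (vis-viva equation): v_p = √[μ(2/r₁ − 1/a_t)] = 45.787666 km/s.
First burn Δv₁ = |v_p − v₁| = 11.541 km/s.
At r₂, v₂ = √(μ/r₂) = 11.8043 km/s.
Transfer-orbit speed at r₂: v_a = √[μ(2/r₂ − 1/a_t)] = 5.44012 km/s.
Second burn Δv₂ = |v₂ − v_a| = 6.3642 km/s.
Total Δv = Δv₁ + Δv₂ = 17.91 km/s.

Δv = 17.9 km/s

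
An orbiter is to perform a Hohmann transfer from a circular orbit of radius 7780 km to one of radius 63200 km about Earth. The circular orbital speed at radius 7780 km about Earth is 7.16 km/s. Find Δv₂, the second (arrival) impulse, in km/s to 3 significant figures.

Δv₂ = 1.34 km/s

From the circular-orbit relation v² = μ/r at r = 7780 km: μ = v²r = (7.16)² × 7780 = 3.98846×10^5 km³/s².
Transfer-ellipse semi-major axis a_t = (r₁ + r₂)/2 = (7780 + 63200)/2 = 35490 km.
On the circular orbit at r = 63200 km, v_c = √(μ/r) = 2.512 km/s.
Vis-viva on the transfer ellipse at r = 63200 km gives v_t = √[μ(2/r − 1/a_t)] = 1.176 km/s.
Δv₂ = |v_t − v_c| = |1.176 − 2.512| = 1.336 km/s.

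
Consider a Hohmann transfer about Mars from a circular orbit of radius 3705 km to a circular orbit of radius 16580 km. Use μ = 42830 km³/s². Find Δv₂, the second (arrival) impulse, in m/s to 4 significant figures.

The Hohmann ellipse has a_t = (r₁ + r₂)/2 = 10142.5 km.
Circular speed at r = 16580 km: v_c = √(μ/r) = 1.6072 km/s.
Vis-viva on the transfer ellipse at r = 16580 km gives v_t = √[μ(2/r − 1/a_t)] = 0.97141 km/s.
Δv₂ = |v_t − v_c| = |0.97141 − 1.6072| = 0.6358 km/s.

Δv₂ = 635.8 m/s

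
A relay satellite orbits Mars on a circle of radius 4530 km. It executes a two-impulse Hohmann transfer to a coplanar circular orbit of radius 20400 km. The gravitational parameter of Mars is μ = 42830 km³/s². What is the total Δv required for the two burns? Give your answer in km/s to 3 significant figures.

Δv = 1.43 km/s

Transfer-ellipse semi-major axis a_t = (r₁ + r₂)/2 = (4530 + 20400)/2 = 12465 km.
At r₁ the circular-orbit speed is v₁ = √(μ/r₁) = 3.07486 km/s.
Transfer-orbit speed at r₁ (v² = μ(2/r − 1/a)): v_p = √[μ(2/r₁ − 1/a_t)] = 3.93363 km/s.
First burn Δv₁ = |v_p − v₁| = 0.8588 km/s.
At r₂, v₂ = √(μ/r₂) = 1.449 km/s.
Transfer-orbit speed at r₂: v_a = √[μ(2/r₂ − 1/a_t)] = 0.8735 km/s.
Second burn Δv₂ = |v₂ − v_a| = 0.5755 km/s.
Total Δv = Δv₁ + Δv₂ = 1.434 km/s.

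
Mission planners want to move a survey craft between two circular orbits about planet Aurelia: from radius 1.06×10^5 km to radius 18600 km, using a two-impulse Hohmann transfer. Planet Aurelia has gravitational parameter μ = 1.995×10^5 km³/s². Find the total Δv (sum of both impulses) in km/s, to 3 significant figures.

Transfer-ellipse semi-major axis a_t = (r₁ + r₂)/2 = (1.060×10^5 + 18600)/2 = 62300 km.
At r₁ the circular-orbit speed is v₁ = √(μ/r₁) = 1.3719 km/s.
Transfer-orbit speed at r₁ (vis-viva equation): v_a = √[μ(2/r₁ − 1/a_t)] = 0.74960 km/s.
First burn Δv₁ = |v_a − v₁| = 0.6223 km/s.
Circular speed at r₂: v₂ = √(μ/r₂) = 3.2750 km/s.
Transfer-orbit speed at r₂: v_p = √[μ(2/r₂ − 1/a_t)] = 4.2719 km/s.
Second burn Δv₂ = |v₂ − v_p| = 0.9969 km/s.
Δv = Δv₁ + Δv₂ = 0.6223 + 0.9969 = 1.619 km/s.

Δv = 1.62 km/s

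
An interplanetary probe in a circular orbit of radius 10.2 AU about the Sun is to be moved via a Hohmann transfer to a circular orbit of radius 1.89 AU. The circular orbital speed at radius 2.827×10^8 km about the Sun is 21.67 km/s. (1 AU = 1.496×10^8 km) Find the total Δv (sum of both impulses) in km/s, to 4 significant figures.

Δv = 10.59 km/s

From the circular-orbit relation v² = μ/r at r = 2.827×10^8 km: μ = v²r = (21.67)² × 2.827×10^8 = 1.32753×10^11 km³/s².
In km: r₁ = 10.2 × 1.496×10^8 = 1.52592×10^9 km; r₂ = 1.89 × 1.496×10^8 = 2.82744×10^8 km.
The Hohmann ellipse has a_t = (r₁ + r₂)/2 = 9.04332×10^8 km.
Circular speed at r₁: v₁ = √(μ/r₁) = √(1.32753×10^11/1.52592×10^9) = 9.327 km/s.
Transfer-orbit speed at r₁ (v² = μ(2/r − 1/a)): v_a = √[μ(2/r₁ − 1/a_t)] = 5.215 km/s.
First burn Δv₁ = |v_a − v₁| = 4.112 km/s.
At r₂, v₂ = √(μ/r₂) = 21.6683 km/s.
Transfer-orbit speed at r₂: v_p = √[μ(2/r₂ − 1/a_t)] = 28.1467 km/s.
Second burn Δv₂ = |v₂ − v_p| = 6.478 km/s.
Total Δv = Δv₁ + Δv₂ = 10.59 km/s.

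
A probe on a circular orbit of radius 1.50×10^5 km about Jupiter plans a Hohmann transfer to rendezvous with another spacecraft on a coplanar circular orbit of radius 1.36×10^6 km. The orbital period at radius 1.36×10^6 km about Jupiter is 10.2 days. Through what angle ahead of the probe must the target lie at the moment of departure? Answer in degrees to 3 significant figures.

φ = 106°

From Kepler's third law T² = 4π²r³/μ at r = 1.36×10^6 km, T = 10.2 days = 10.2 × 86400 s = 8.8128×10^5 s: μ = 4π²r³/T² = 1.27864×10^8 km³/s².
The Hohmann ellipse has a_t = (r₁ + r₂)/2 = 7.550×10^5 km.
Transfer time t = π√(a_t³/μ) = 1.82262×10^5 s.
Target angular speed ω₂ = √(μ/r₂³) = 7.12961×10^-6 rad/s.
Angle swept by the target during transfer: ω₂·t = 1.29946 rad = 74.45°.
Arrival is 180° from departure on the ellipse, so φ = 180° − 74.45° = 106°.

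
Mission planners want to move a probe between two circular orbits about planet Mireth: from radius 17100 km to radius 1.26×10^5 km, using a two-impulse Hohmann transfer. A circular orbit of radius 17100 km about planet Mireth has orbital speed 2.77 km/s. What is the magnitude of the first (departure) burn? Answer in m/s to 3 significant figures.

Δv₁ = 906 m/s

From the circular-orbit relation v² = μ/r at r = 17100 km: μ = v²r = (2.77)² × 17100 = 1.31207×10^5 km³/s².
The Hohmann ellipse has a_t = (r₁ + r₂)/2 = 71550 km.
On the circular orbit at r = 17100 km, v_c = √(μ/r) = 2.7700 km/s.
Vis-viva on the transfer ellipse at r = 17100 km gives v_t = √[μ(2/r − 1/a_t)] = 3.6759 km/s.
Δv₁ = |v_t − v_c| = |3.6759 − 2.7700| = 0.9059 km/s.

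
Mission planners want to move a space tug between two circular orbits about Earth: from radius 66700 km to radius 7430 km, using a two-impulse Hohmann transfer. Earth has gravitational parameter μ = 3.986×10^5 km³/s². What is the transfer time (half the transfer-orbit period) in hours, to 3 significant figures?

t = 9.86 hours

Transfer-ellipse semi-major axis a_t = (r₁ + r₂)/2 = (66700 + 7430)/2 = 37065 km.
Transfer time t = π√(a_t³/μ) = π√((37065)³ / 3.986×10^5) = 35510 s.
Converting: 35510 s ÷ 3600 s/hour = 9.86 hours.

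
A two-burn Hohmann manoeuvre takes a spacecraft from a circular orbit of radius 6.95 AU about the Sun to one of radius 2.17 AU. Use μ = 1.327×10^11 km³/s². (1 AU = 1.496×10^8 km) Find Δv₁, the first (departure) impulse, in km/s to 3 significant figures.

In km: r₁ = 6.95 × 1.496×10^8 = 1.03972×10^9 km; r₂ = 2.17 × 1.496×10^8 = 3.24632×10^8 km.
The Hohmann ellipse has a_t = (r₁ + r₂)/2 = 6.82176×10^8 km.
Circular speed at r = 1.03972×10^9 km: v_c = √(μ/r) = 11.297 km/s.
Transfer-orbit speed at the same r (vis-viva, a = a_t): v_t = √[μ(2/r − 1/a_t)] = 7.7934 km/s.
Δv₁ = |v_t − v_c| = |7.7934 − 11.297| = 3.504 km/s.

Δv₁ = 3.50 km/s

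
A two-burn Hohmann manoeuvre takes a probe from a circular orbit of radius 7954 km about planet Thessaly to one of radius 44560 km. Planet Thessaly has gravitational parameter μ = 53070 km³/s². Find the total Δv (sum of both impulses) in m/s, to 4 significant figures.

The Hohmann ellipse has a_t = (r₁ + r₂)/2 = 26257 km.
Circular speed at r₁: v₁ = √(μ/r₁) = √(53070/7954) = 2.58304 km/s.
Transfer-orbit speed at r₁ (v² = μ(2/r − 1/a)): v_p = √[μ(2/r₁ − 1/a_t)] = 3.36497 km/s.
First burn Δv₁ = |v_p − v₁| = 0.7819 km/s.
Circular speed at r₂: v₂ = √(μ/r₂) = 1.09132 km/s.
Transfer-orbit speed at r₂: v_a = √[μ(2/r₂ − 1/a_t)] = 0.600651 km/s.
Second burn Δv₂ = |v₂ − v_a| = 0.4907 km/s.
Total Δv = Δv₁ + Δv₂ = 1.273 km/s.

Δv = 1273 m/s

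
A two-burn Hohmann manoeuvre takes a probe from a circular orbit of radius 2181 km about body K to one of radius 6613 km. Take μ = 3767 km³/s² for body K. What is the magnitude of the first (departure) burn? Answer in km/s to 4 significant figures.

Transfer-ellipse semi-major axis a_t = (r₁ + r₂)/2 = (2181 + 6613)/2 = 4397 km.
Circular speed at r = 2181 km: v_c = √(μ/r) = 1.3142 km/s.
Vis-viva on the transfer ellipse at r = 2181 km gives v_t = √[μ(2/r − 1/a_t)] = 1.6117 km/s.
Δv₁ = |v_t − v_c| = |1.6117 − 1.3142| = 0.2975 km/s.

Δv₁ = 0.2975 km/s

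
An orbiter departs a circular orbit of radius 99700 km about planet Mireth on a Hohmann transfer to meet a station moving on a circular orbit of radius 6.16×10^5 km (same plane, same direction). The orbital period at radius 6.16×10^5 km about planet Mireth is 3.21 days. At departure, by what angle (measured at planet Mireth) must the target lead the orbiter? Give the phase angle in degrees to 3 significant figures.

φ = 100°

From Kepler's third law T² = 4π²r³/μ at r = 6.16×10^5 km, T = 3.21 days = 3.21 × 86400 s = 2.77344×10^5 s: μ = 4π²r³/T² = 1.19968×10^8 km³/s².
Semi-major axis of the transfer orbit: a_t = (99700 + 6.160×10^5)/2 = 3.5785×10^5 km.
The half-period of the transfer ellipse is t = π√(a_t³/μ) = 61400 s.
The target's mean motion on its circular orbit is ω₂ = √(μ/r₂³) = 2.265×10^-5 rad/s.
Angle swept by the target during transfer: ω₂·t = 1.391 rad = 79.70°.
Arrival is 180° from departure on the ellipse, so φ = 180° − 79.70° = 100°.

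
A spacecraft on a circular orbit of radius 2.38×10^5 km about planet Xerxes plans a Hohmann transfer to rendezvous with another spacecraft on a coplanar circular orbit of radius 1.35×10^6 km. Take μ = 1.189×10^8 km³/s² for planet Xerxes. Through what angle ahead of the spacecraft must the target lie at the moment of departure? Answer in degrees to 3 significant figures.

φ = 98.8°

Semi-major axis of the transfer orbit: a_t = (2.380×10^5 + 1.350×10^6)/2 = 7.940×10^5 km.
Transfer time t = π√(a_t³/μ) = 2.038×10^5 s.
Target angular speed ω₂ = √(μ/r₂³) = 6.952×10^-6 rad/s.
Angle swept by the target during transfer: ω₂·t = 1.417 rad = 81.19°.
Arrival is 180° from departure on the ellipse, so φ = 180° − 81.19° = 98.8°.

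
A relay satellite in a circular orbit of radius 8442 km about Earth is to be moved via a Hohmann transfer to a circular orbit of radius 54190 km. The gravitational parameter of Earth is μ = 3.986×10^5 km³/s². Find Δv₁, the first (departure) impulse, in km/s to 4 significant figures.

Δv₁ = 2.168 km/s

Transfer-ellipse semi-major axis a_t = (r₁ + r₂)/2 = (8442 + 54190)/2 = 31316 km.
Circular speed at r = 8442 km: v_c = √(μ/r) = 6.871 km/s.
Transfer-orbit speed at the same r (vis-viva, a = a_t): v_t = √[μ(2/r − 1/a_t)] = 9.039 km/s.
Δv₁ = |v_t − v_c| = |9.039 − 6.871| = 2.168 km/s.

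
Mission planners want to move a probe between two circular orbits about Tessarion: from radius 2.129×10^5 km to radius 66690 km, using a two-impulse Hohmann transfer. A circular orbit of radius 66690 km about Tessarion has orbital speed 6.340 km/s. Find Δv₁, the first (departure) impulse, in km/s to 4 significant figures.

From the circular-orbit relation v² = μ/r at r = 66690 km: μ = v²r = (6.340)² × 66690 = 2.68064×10^6 km³/s².
Transfer-ellipse semi-major axis a_t = (r₁ + r₂)/2 = (2.129×10^5 + 66690)/2 = 1.39795×10^5 km.
On the circular orbit at r = 2.129×10^5 km, v_c = √(μ/r) = 3.5484 km/s.
Vis-viva on the transfer ellipse at r = 2.129×10^5 km gives v_t = √[μ(2/r − 1/a_t)] = 2.4508 km/s.
Δv₁ = |v_t − v_c| = |2.4508 − 3.5484| = 1.098 km/s.

Δv₁ = 1.098 km/s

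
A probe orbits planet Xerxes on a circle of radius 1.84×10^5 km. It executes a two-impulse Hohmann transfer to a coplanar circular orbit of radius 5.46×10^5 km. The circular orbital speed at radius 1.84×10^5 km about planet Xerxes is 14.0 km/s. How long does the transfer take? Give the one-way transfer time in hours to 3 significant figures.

From the circular-orbit relation v² = μ/r at r = 1.84×10^5 km: μ = v²r = (14.0)² × 1.84×10^5 = 3.60640×10^7 km³/s².
Semi-major axis of the transfer orbit: a_t = (1.840×10^5 + 5.460×10^5)/2 = 3.650×10^5 km.
By Kepler's third law the transfer-orbit period is T = 2π√(a_t³/μ), so t = T/2 = 1.1536×10^5 s.
Converting: 1.1536×10^5 s ÷ 3600 s/hour = 32.0 hours.

t = 32.0 hours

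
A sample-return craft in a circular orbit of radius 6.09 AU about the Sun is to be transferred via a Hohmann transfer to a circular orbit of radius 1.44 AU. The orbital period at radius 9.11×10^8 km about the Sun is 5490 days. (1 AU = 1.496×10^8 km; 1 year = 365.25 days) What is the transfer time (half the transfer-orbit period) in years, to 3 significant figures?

t = 3.65 years

From Kepler's third law T² = 4π²r³/μ at r = 9.11×10^8 km, T = 5490 days = 5490 × 86400 s = 4.74336×10^8 s: μ = 4π²r³/T² = 1.32661×10^11 km³/s².
In km: r₁ = 6.09 × 1.496×10^8 = 9.11064×10^8 km; r₂ = 1.44 × 1.496×10^8 = 2.15424×10^8 km.
Transfer-ellipse semi-major axis a_t = (r₁ + r₂)/2 = (9.11064×10^8 + 2.15424×10^8)/2 = 5.63244×10^8 km.
Half the transfer-orbit period gives t = π√(a_t³/μ) = 1.153×10^8 s.
Converting: 1.153×10^8 s ÷ 3.15576×10^7 s/year (365.25 × 86400) = 3.65 years.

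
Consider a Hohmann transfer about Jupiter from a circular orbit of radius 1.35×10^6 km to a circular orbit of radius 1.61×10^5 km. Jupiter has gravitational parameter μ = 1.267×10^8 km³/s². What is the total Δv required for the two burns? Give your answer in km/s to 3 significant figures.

Δv = 14.7 km/s

Semi-major axis of the transfer orbit: a_t = (1.350×10^6 + 1.610×10^5)/2 = 7.555×10^5 km.
Circular speed at r₁: v₁ = √(μ/r₁) = √(1.267×10^8/1.350×10^6) = 9.688 km/s.
Transfer-orbit speed at r₁ (vis-viva equation): v_a = √[μ(2/r₁ − 1/a_t)] = 4.472 km/s.
First burn Δv₁ = |v_a − v₁| = 5.216 km/s.
At r₂, v₂ = √(μ/r₂) = 28.0527 km/s.
Transfer-orbit speed at r₂: v_p = √[μ(2/r₂ − 1/a_t)] = 37.4995 km/s.
Second burn Δv₂ = |v₂ − v_p| = 9.447 km/s.
Δv = Δv₁ + Δv₂ = 5.216 + 9.447 = 14.66 km/s.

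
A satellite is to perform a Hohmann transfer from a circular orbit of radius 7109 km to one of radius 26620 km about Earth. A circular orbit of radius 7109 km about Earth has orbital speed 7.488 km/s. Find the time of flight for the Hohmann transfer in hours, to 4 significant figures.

From the circular-orbit relation v² = μ/r at r = 7109 km: μ = v²r = (7.488)² × 7109 = 3.98603×10^5 km³/s².
Semi-major axis of the transfer orbit: a_t = (7109 + 26620)/2 = 16864.5 km.
By Kepler's third law the transfer-orbit period is T = 2π√(a_t³/μ), so t = T/2 = 10898 s.
Converting: 10898 s ÷ 3600 s/hour = 3.027 hours.

t = 3.027 hours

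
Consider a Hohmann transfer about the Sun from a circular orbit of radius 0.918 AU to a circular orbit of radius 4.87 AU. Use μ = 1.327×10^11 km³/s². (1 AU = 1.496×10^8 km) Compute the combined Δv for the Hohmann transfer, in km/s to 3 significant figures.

In km: r₁ = 0.918 × 1.496×10^8 = 1.373328×10^8 km; r₂ = 4.87 × 1.496×10^8 = 7.28552×10^8 km.
Semi-major axis of the transfer orbit: a_t = (1.373328×10^8 + 7.28552×10^8)/2 = 4.329424×10^8 km.
At r₁ the circular-orbit speed is v₁ = √(μ/r₁) = 31.085 km/s.
Transfer-orbit speed at r₁ (vis-viva): v_p = √[μ(2/r₁ − 1/a_t)] = 40.324 km/s.
First burn Δv₁ = |v_p − v₁| = 9.239 km/s.
Circular speed at r₂: v₂ = √(μ/r₂) = 13.496 km/s.
Transfer-orbit speed at r₂: v_a = √[μ(2/r₂ − 1/a_t)] = 7.6011 km/s.
Second burn Δv₂ = |v₂ − v_a| = 5.895 km/s.
Δv = Δv₁ + Δv₂ = 9.239 + 5.895 = 15.13 km/s.

Δv = 15.1 km/s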